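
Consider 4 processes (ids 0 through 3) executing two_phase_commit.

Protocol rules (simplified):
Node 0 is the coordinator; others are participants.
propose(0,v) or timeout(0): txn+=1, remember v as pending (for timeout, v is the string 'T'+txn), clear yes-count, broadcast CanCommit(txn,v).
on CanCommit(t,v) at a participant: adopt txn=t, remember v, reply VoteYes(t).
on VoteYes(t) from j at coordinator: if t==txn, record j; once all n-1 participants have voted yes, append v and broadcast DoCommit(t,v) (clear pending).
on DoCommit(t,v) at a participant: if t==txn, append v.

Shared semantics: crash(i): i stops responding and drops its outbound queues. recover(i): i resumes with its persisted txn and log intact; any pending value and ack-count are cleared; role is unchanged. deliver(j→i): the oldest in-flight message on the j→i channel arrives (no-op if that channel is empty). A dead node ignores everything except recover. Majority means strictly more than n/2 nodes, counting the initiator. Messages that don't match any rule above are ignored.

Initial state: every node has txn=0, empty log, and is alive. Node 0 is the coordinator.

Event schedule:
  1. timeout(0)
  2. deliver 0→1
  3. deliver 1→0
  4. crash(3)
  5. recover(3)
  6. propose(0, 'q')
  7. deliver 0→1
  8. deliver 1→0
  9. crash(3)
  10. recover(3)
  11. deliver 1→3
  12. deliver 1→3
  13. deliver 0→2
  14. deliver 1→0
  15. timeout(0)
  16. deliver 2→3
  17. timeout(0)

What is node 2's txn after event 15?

[1] timeout(0) → N0(coor t1 [-])
[2] deliver 0→1 → N1(part t1 [-])
[3] deliver 1→0 → ∅
[4] crash(3) → N3(✗part t0 [-])
[5] recover(3) → N3(part t0 [-])
[6] propose(0,'q') → N0(coor t2 [-])
[7] deliver 0→1 → N1(part t2 [-])
[8] deliver 1→0 → ∅
[9] crash(3) → N3(✗part t0 [-])
[10] recover(3) → N3(part t0 [-])
[11] deliver 1→3 → ∅
[12] deliver 1→3 → ∅
[13] deliver 0→2 → N2(part t1 [-])
[14] deliver 1→0 → ∅
[15] timeout(0) → N0(coor t3 [-])

1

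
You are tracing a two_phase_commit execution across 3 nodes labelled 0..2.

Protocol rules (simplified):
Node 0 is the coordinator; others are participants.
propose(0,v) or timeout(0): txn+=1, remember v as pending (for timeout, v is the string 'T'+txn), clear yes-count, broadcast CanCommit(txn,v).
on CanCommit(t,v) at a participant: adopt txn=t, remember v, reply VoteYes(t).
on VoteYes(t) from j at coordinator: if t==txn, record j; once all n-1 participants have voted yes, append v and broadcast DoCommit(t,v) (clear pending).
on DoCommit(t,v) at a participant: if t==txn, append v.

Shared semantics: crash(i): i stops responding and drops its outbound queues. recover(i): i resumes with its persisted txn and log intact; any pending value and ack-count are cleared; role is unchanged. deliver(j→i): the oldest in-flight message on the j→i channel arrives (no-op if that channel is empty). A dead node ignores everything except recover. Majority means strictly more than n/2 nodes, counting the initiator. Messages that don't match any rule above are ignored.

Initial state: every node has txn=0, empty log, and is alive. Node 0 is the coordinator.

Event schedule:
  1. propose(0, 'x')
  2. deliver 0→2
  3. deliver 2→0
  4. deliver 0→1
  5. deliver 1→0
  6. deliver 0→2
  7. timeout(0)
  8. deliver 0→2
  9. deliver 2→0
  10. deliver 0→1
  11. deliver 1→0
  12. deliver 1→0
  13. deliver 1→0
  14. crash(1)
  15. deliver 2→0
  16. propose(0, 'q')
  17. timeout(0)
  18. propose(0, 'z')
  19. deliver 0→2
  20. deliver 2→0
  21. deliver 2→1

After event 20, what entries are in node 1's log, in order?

step 1 propose(0,'x'): 0={coor,t=1,log=-}
step 2 deliver 0→2: 2={part,t=1,log=-}
step 3 deliver 2→0: —
step 4 deliver 0→1: 1={part,t=1,log=-}
step 5 deliver 1→0: 0={coor,t=1,log=x}
step 6 deliver 0→2: 2={part,t=1,log=x}
step 7 timeout(0): 0={coor,t=2,log=x}
step 8 deliver 0→2: 2={part,t=2,log=x}
step 9 deliver 2→0: —
step 10 deliver 0→1: 1={part,t=1,log=x}
step 11 deliver 1→0: —
step 12 deliver 1→0: —
step 13 deliver 1→0: —
step 14 crash(1): 1={✗part,t=1,log=x}
step 15 deliver 2→0: —
step 16 propose(0,'q'): 0={coor,t=3,log=x}
step 17 timeout(0): 0={coor,t=4,log=x}
step 18 propose(0,'z'): 0={coor,t=5,log=x}
step 19 deliver 0→2: 2={part,t=3,log=x}
step 20 deliver 2→0: —

x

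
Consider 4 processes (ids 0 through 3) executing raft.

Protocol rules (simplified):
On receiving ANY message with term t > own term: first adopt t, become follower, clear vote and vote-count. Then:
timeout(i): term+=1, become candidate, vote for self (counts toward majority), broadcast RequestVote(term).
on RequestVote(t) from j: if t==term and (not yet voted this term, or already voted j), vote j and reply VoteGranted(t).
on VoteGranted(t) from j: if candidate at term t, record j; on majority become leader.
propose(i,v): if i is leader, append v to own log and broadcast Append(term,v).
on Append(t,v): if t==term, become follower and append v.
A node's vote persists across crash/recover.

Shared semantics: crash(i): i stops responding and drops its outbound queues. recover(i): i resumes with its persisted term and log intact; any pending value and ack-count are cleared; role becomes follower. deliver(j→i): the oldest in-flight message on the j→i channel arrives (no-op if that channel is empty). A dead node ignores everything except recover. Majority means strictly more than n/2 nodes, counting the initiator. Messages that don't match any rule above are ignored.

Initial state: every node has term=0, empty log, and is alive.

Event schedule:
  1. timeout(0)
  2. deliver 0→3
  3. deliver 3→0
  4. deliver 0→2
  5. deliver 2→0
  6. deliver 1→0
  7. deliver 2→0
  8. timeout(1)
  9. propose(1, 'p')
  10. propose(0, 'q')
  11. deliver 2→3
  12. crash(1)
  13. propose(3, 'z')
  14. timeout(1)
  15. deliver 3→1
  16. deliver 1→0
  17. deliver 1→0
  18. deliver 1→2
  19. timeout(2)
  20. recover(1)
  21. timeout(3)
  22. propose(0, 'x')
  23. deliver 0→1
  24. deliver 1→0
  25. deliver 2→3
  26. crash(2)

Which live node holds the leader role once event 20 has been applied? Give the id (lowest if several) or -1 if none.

e1 timeout(0): 0[cand,t=1,-]
e2 deliver 0→3: 3[foll,t=1,-]
e3 deliver 3→0: ·
e4 deliver 0→2: 2[foll,t=1,-]
e5 deliver 2→0: 0[lead,t=1,-]
e6 deliver 1→0: ·
e7 deliver 2→0: ·
e8 timeout(1): 1[cand,t=1,-]
e9 propose(1,'p'): ·
e10 propose(0,'q'): 0[lead,t=1,q]
e11 deliver 2→3: ·
e12 crash(1): 1[✗cand,t=1,-]
e13 propose(3,'z'): ·
e14 timeout(1): ·
e15 deliver 3→1: ·
e16 deliver 1→0: ·
e17 deliver 1→0: ·
e18 deliver 1→2: ·
e19 timeout(2): 2[cand,t=2,-]
e20 recover(1): 1[foll,t=1,-]

0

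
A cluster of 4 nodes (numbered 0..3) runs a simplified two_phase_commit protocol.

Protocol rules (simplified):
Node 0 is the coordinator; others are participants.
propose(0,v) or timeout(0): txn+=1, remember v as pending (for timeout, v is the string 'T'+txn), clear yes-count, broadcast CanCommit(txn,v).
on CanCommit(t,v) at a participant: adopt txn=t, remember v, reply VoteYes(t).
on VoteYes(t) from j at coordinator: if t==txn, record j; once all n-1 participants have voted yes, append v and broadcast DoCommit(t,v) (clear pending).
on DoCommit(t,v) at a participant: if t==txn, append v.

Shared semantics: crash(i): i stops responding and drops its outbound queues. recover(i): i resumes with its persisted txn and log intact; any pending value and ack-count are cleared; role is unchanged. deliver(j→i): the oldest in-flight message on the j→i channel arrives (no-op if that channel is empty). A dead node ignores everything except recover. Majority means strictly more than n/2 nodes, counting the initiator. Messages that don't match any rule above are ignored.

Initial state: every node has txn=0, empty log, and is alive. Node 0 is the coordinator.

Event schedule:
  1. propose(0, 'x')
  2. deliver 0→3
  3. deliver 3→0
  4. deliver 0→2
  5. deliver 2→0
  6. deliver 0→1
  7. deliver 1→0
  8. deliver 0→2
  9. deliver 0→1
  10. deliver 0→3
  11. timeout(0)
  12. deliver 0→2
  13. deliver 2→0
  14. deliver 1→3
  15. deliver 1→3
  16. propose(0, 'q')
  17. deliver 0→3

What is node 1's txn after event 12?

e1 propose(0,'x'): 0[coor,t=1,-]
e2 deliver 0→3: 3[part,t=1,-]
e3 deliver 3→0: ·
e4 deliver 0→2: 2[part,t=1,-]
e5 deliver 2→0: ·
e6 deliver 0→1: 1[part,t=1,-]
e7 deliver 1→0: 0[coor,t=1,x]
e8 deliver 0→2: 2[part,t=1,x]
e9 deliver 0→1: 1[part,t=1,x]
e10 deliver 0→3: 3[part,t=1,x]
e11 timeout(0): 0[coor,t=2,x]
e12 deliver 0→2: 2[part,t=2,x]

1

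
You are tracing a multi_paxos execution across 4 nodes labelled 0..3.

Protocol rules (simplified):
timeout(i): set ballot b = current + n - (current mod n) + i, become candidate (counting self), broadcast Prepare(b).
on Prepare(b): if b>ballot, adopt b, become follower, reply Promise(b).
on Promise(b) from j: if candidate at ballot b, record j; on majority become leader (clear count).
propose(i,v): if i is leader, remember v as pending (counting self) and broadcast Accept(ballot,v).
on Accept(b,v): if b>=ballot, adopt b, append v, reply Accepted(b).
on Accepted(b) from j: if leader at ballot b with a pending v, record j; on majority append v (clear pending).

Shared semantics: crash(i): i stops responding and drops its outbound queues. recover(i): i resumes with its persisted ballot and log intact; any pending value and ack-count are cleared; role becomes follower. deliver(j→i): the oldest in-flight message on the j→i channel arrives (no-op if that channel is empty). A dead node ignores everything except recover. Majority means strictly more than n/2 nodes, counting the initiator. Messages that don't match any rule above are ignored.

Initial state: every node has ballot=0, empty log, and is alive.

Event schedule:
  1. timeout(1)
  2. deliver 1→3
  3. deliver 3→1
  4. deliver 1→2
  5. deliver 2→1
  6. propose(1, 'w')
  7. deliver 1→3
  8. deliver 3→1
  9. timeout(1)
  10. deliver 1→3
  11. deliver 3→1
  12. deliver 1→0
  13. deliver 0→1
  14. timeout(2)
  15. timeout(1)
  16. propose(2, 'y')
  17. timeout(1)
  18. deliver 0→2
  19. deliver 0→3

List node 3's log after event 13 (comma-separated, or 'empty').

step 1 timeout(1): 1={cand,b=5,log=-}
step 2 deliver 1→3: 3={foll,b=5,log=-}
step 3 deliver 3→1: —
step 4 deliver 1→2: 2={foll,b=5,log=-}
step 5 deliver 2→1: 1={lead,b=5,log=-}
step 6 propose(1,'w'): —
step 7 deliver 1→3: 3={foll,b=5,log=w}
step 8 deliver 3→1: —
step 9 timeout(1): 1={cand,b=9,log=-}
step 10 deliver 1→3: 3={foll,b=9,log=w}
step 11 deliver 3→1: —
step 12 deliver 1→0: 0={foll,b=5,log=-}
step 13 deliver 0→1: —

w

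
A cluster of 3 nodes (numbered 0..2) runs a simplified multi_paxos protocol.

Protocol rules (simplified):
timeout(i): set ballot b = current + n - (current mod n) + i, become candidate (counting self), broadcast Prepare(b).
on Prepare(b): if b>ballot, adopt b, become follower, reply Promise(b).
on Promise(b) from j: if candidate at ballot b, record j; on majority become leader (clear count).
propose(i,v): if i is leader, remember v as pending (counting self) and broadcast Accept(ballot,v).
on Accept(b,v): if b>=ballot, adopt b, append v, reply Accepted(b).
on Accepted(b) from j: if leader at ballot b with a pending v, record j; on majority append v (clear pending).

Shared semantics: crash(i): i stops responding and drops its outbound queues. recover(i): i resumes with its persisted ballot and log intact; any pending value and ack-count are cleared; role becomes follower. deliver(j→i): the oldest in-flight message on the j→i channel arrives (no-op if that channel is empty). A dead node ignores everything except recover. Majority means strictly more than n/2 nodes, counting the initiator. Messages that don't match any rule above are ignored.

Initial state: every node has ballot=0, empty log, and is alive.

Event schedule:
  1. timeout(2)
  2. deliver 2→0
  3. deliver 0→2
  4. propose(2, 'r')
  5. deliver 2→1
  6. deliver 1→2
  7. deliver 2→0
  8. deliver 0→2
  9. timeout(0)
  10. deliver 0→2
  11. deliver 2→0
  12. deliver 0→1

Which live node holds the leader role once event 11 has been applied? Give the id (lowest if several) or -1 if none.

0

[1] timeout(2) → N2(cand b5 [-])
[2] deliver 2→0 → N0(foll b5 [-])
[3] deliver 0→2 → N2(lead b5 [-])
[4] propose(2,'r') → ∅
[5] deliver 2→1 → N1(foll b5 [-])
[6] deliver 1→2 → ∅
[7] deliver 2→0 → N0(foll b5 [r])
[8] deliver 0→2 → N2(lead b5 [r])
[9] timeout(0) → N0(cand b6 [r])
[10] deliver 0→2 → N2(foll b6 [r])
[11] deliver 2→0 → N0(lead b6 [r])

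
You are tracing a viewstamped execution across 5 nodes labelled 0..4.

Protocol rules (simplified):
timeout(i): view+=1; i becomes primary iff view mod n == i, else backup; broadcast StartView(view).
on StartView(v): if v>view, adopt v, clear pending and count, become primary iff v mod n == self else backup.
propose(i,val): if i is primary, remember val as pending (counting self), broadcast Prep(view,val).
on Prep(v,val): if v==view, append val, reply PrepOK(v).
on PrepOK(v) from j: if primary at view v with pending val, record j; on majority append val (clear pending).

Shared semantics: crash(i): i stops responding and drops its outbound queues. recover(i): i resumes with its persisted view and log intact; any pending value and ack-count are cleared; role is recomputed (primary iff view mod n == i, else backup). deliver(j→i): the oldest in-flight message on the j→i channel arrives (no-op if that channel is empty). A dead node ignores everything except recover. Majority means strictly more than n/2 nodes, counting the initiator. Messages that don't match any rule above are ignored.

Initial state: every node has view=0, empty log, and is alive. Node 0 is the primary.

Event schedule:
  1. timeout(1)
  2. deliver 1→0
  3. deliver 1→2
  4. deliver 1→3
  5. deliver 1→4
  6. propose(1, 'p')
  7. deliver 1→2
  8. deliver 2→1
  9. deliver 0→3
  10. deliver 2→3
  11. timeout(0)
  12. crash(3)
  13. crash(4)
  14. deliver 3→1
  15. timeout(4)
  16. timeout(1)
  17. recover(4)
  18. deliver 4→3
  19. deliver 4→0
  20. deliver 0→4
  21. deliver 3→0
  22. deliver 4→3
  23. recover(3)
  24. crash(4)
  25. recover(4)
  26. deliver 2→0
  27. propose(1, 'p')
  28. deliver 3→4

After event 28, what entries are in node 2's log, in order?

e1 timeout(1): 1[prim,v=1,-]
e2 deliver 1→0: 0[back,v=1,-]
e3 deliver 1→2: 2[back,v=1,-]
e4 deliver 1→3: 3[back,v=1,-]
e5 deliver 1→4: 4[back,v=1,-]
e6 propose(1,'p'): ·
e7 deliver 1→2: 2[back,v=1,p]
e8 deliver 2→1: ·
e9 deliver 0→3: ·
e10 deliver 2→3: ·
e11 timeout(0): 0[back,v=2,-]
e12 crash(3): 3[✗back,v=1,-]
e13 crash(4): 4[✗back,v=1,-]
e14 deliver 3→1: ·
e15 timeout(4): ·
e16 timeout(1): 1[back,v=2,-]
e17 recover(4): 4[back,v=1,-]
e18 deliver 4→3: ·
e19 deliver 4→0: ·
e20 deliver 0→4: 4[back,v=2,-]
e21 deliver 3→0: ·
e22 deliver 4→3: ·
e23 recover(3): 3[back,v=1,-]
e24 crash(4): 4[✗back,v=2,-]
e25 recover(4): 4[back,v=2,-]
e26 deliver 2→0: ·
e27 propose(1,'p'): ·
e28 deliver 3→4: ·

p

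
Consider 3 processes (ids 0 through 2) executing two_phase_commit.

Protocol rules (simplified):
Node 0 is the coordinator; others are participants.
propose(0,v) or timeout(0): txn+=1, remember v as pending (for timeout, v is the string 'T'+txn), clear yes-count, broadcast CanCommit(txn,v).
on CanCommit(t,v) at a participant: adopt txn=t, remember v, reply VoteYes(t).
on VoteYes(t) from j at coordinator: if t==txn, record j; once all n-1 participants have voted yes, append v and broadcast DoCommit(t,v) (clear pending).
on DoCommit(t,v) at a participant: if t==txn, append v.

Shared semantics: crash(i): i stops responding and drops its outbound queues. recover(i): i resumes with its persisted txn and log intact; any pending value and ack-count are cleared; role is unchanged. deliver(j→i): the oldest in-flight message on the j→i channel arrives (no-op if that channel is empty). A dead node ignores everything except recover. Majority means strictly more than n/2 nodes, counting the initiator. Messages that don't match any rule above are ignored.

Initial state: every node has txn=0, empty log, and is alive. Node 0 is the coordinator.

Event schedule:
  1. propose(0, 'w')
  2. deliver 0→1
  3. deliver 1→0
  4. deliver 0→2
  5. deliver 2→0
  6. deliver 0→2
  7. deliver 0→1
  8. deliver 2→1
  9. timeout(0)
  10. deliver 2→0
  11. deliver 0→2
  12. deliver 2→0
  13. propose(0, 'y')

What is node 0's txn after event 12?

1. propose(0,'w'):  <0:coor t1 ->
2. deliver 0→1:  <1:part t1 ->
3. deliver 1→0:  nop
4. deliver 0→2:  <2:part t1 ->
5. deliver 2→0:  <0:coor t1 w>
6. deliver 0→2:  <2:part t1 w>
7. deliver 0→1:  <1:part t1 w>
8. deliver 2→1:  nop
9. timeout(0):  <0:coor t2 w>
10. deliver 2→0:  nop
11. deliver 0→2:  <2:part t2 w>
12. deliver 2→0:  nop

2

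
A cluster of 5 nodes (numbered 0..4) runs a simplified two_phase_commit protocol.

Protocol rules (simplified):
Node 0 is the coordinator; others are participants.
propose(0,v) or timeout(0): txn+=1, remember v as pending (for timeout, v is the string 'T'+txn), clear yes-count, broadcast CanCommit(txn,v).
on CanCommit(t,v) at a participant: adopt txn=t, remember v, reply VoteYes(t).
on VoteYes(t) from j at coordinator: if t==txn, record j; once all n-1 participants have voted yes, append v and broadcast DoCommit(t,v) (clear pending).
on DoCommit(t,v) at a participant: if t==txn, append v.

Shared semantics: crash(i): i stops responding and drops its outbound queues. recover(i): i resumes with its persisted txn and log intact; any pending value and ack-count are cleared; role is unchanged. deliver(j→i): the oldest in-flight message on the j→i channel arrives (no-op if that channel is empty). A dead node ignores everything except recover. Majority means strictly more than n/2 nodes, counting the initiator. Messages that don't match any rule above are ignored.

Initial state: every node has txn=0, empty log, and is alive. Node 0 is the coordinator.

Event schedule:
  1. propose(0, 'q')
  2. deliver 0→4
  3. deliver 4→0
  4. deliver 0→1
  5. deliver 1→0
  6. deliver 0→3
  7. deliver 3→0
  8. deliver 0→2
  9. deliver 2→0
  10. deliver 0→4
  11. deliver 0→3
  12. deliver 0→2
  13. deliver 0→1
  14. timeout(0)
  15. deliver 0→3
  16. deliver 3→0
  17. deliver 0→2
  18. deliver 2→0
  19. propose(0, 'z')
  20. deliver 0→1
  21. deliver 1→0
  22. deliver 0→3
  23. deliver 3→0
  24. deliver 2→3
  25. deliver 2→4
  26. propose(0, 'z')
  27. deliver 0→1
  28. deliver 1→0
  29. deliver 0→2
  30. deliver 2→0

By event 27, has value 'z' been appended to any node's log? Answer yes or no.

[1] propose(0,'q') → N0(coor t1 [-])
[2] deliver 0→4 → N4(part t1 [-])
[3] deliver 4→0 → ∅
[4] deliver 0→1 → N1(part t1 [-])
[5] deliver 1→0 → ∅
[6] deliver 0→3 → N3(part t1 [-])
[7] deliver 3→0 → ∅
[8] deliver 0→2 → N2(part t1 [-])
[9] deliver 2→0 → N0(coor t1 [q])
[10] deliver 0→4 → N4(part t1 [q])
[11] deliver 0→3 → N3(part t1 [q])
[12] deliver 0→2 → N2(part t1 [q])
[13] deliver 0→1 → N1(part t1 [q])
[14] timeout(0) → N0(coor t2 [q])
[15] deliver 0→3 → N3(part t2 [q])
[16] deliver 3→0 → ∅
[17] deliver 0→2 → N2(part t2 [q])
[18] deliver 2→0 → ∅
[19] propose(0,'z') → N0(coor t3 [q])
[20] deliver 0→1 → N1(part t2 [q])
[21] deliver 1→0 → ∅
[22] deliver 0→3 → N3(part t3 [q])
[23] deliver 3→0 → ∅
[24] deliver 2→3 → ∅
[25] deliver 2→4 → ∅
[26] propose(0,'z') → N0(coor t4 [q])
[27] deliver 0→1 → N1(part t3 [q])

no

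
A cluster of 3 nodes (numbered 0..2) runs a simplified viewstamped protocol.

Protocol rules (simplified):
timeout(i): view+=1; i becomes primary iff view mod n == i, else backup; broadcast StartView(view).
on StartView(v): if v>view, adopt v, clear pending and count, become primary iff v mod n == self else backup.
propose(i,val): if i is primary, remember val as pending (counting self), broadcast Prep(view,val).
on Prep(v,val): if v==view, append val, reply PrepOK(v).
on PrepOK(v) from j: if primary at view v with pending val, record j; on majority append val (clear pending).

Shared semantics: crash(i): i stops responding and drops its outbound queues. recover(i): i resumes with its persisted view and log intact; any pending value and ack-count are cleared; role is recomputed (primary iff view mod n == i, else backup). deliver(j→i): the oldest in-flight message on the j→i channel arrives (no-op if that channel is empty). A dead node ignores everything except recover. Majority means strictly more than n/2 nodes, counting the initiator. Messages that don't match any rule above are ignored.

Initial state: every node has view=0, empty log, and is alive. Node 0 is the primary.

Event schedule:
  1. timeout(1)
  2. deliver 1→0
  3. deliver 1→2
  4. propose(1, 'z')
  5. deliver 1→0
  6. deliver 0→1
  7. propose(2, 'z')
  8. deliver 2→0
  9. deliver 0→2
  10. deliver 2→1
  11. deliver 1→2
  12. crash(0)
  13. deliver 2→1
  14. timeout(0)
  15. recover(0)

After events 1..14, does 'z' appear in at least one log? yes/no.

yes

step 1 timeout(1): 1={prim,v=1,log=-}
step 2 deliver 1→0: 0={back,v=1,log=-}
step 3 deliver 1→2: 2={back,v=1,log=-}
step 4 propose(1,'z'): —
step 5 deliver 1→0: 0={back,v=1,log=z}
step 6 deliver 0→1: 1={prim,v=1,log=z}
step 7 propose(2,'z'): —
step 8 deliver 2→0: —
step 9 deliver 0→2: —
step 10 deliver 2→1: —
step 11 deliver 1→2: 2={back,v=1,log=z}
step 12 crash(0): 0={✗back,v=1,log=z}
step 13 deliver 2→1: —
step 14 timeout(0): —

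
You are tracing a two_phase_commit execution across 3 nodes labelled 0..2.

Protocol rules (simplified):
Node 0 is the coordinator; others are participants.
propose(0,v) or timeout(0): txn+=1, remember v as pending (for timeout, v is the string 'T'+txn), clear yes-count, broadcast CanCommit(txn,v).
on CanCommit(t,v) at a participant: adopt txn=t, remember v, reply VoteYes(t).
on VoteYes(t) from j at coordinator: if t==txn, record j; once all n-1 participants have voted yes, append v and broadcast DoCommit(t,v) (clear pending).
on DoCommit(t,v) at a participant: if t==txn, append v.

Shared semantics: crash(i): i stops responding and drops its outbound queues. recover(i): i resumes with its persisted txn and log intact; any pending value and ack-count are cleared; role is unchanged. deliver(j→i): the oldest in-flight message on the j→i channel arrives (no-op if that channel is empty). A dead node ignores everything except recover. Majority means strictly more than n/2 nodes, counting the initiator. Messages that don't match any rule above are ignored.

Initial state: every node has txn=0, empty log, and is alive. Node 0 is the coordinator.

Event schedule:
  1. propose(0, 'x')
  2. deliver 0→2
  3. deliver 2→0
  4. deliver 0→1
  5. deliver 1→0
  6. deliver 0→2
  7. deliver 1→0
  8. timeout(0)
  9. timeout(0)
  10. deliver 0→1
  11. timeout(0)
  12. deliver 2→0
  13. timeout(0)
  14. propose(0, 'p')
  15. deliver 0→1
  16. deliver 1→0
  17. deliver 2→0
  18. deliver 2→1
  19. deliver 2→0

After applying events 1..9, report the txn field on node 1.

1

[1] propose(0,'x') → N0(coor t1 [-])
[2] deliver 0→2 → N2(part t1 [-])
[3] deliver 2→0 → ∅
[4] deliver 0→1 → N1(part t1 [-])
[5] deliver 1→0 → N0(coor t1 [x])
[6] deliver 0→2 → N2(part t1 [x])
[7] deliver 1→0 → ∅
[8] timeout(0) → N0(coor t2 [x])
[9] timeout(0) → N0(coor t3 [x])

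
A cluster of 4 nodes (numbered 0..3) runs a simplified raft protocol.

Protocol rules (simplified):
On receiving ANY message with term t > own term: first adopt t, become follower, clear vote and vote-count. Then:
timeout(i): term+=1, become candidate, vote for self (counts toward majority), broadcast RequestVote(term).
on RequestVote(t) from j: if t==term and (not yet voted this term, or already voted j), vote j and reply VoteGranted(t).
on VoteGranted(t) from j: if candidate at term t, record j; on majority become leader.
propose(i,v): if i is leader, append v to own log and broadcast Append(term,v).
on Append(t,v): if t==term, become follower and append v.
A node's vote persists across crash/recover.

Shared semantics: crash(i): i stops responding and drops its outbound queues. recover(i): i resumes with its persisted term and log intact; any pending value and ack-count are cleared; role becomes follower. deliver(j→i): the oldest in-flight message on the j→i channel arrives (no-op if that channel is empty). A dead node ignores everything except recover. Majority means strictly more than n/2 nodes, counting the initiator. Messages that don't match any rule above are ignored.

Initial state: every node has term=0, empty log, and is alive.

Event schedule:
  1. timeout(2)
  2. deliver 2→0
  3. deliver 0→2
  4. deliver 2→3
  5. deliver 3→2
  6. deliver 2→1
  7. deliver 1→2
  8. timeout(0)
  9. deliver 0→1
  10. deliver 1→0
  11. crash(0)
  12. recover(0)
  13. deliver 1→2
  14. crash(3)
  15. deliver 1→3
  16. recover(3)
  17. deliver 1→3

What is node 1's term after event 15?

e1 timeout(2): 2[cand,t=1,-]
e2 deliver 2→0: 0[foll,t=1,-]
e3 deliver 0→2: ·
e4 deliver 2→3: 3[foll,t=1,-]
e5 deliver 3→2: 2[lead,t=1,-]
e6 deliver 2→1: 1[foll,t=1,-]
e7 deliver 1→2: ·
e8 timeout(0): 0[cand,t=2,-]
e9 deliver 0→1: 1[foll,t=2,-]
e10 deliver 1→0: ·
e11 crash(0): 0[✗cand,t=2,-]
e12 recover(0): 0[foll,t=2,-]
e13 deliver 1→2: ·
e14 crash(3): 3[✗foll,t=1,-]
e15 deliver 1→3: ·

2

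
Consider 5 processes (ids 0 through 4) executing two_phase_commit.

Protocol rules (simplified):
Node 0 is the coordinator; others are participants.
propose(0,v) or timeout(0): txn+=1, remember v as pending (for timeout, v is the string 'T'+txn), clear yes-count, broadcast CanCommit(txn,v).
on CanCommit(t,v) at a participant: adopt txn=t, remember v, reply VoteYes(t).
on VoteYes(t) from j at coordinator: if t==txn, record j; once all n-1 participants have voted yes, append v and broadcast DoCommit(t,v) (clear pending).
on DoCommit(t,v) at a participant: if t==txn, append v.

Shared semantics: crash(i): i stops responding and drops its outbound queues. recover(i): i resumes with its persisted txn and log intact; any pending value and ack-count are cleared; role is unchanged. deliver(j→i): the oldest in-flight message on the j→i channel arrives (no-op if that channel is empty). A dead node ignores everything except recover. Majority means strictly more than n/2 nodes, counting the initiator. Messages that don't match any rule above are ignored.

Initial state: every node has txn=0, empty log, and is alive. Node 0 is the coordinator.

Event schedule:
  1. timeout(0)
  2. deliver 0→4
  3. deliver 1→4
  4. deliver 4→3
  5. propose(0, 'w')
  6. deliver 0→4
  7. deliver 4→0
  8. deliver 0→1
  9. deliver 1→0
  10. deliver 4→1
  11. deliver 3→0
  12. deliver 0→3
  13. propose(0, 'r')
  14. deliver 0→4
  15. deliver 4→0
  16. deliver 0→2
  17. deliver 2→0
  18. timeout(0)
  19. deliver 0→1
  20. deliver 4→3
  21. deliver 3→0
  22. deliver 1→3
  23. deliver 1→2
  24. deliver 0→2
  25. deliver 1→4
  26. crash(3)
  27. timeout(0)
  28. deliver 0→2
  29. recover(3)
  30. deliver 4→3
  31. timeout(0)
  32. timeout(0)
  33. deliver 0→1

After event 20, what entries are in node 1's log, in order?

e1 timeout(0): 0[coor,t=1,-]
e2 deliver 0→4: 4[part,t=1,-]
e3 deliver 1→4: ·
e4 deliver 4→3: ·
e5 propose(0,'w'): 0[coor,t=2,-]
e6 deliver 0→4: 4[part,t=2,-]
e7 deliver 4→0: ·
e8 deliver 0→1: 1[part,t=1,-]
e9 deliver 1→0: ·
e10 deliver 4→1: ·
e11 deliver 3→0: ·
e12 deliver 0→3: 3[part,t=1,-]
e13 propose(0,'r'): 0[coor,t=3,-]
e14 deliver 0→4: 4[part,t=3,-]
e15 deliver 4→0: ·
e16 deliver 0→2: 2[part,t=1,-]
e17 deliver 2→0: ·
e18 timeout(0): 0[coor,t=4,-]
e19 deliver 0→1: 1[part,t=2,-]
e20 deliver 4→3: ·

empty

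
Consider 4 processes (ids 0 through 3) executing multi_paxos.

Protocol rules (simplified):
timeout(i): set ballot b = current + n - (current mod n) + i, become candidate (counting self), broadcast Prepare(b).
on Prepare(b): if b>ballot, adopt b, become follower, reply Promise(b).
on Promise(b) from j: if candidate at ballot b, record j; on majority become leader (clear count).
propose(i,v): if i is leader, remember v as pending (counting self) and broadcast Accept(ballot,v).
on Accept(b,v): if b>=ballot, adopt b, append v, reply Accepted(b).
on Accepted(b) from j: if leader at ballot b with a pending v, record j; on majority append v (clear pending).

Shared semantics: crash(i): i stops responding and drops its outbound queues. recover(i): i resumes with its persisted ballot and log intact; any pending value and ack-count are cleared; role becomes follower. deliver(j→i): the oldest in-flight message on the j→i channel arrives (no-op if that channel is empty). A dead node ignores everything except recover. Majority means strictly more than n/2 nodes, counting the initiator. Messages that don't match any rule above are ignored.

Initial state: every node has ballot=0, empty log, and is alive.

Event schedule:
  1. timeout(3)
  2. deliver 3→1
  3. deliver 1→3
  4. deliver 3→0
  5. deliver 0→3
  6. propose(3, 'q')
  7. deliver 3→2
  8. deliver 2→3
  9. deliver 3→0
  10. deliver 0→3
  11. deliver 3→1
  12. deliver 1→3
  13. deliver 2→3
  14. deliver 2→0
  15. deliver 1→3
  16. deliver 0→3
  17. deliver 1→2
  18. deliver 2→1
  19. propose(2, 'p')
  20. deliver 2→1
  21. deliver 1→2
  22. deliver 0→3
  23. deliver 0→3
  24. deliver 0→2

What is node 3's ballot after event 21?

7

after 1 — timeout(3): n3:cand/b7/[-]
after 2 — deliver 3→1: n1:foll/b7/[-]
after 3 — deliver 1→3: ·
after 4 — deliver 3→0: n0:foll/b7/[-]
after 5 — deliver 0→3: n3:lead/b7/[-]
after 6 — propose(3,'q'): ·
after 7 — deliver 3→2: n2:foll/b7/[-]
after 8 — deliver 2→3: ·
after 9 — deliver 3→0: n0:foll/b7/[q]
after 10 — deliver 0→3: ·
after 11 — deliver 3→1: n1:foll/b7/[q]
after 12 — deliver 1→3: n3:lead/b7/[q]
after 13 — deliver 2→3: ·
after 14 — deliver 2→0: ·
after 15 — deliver 1→3: ·
after 16 — deliver 0→3: ·
after 17 — deliver 1→2: ·
after 18 — deliver 2→1: ·
after 19 — propose(2,'p'): ·
after 20 — deliver 2→1: ·
after 21 — deliver 1→2: ·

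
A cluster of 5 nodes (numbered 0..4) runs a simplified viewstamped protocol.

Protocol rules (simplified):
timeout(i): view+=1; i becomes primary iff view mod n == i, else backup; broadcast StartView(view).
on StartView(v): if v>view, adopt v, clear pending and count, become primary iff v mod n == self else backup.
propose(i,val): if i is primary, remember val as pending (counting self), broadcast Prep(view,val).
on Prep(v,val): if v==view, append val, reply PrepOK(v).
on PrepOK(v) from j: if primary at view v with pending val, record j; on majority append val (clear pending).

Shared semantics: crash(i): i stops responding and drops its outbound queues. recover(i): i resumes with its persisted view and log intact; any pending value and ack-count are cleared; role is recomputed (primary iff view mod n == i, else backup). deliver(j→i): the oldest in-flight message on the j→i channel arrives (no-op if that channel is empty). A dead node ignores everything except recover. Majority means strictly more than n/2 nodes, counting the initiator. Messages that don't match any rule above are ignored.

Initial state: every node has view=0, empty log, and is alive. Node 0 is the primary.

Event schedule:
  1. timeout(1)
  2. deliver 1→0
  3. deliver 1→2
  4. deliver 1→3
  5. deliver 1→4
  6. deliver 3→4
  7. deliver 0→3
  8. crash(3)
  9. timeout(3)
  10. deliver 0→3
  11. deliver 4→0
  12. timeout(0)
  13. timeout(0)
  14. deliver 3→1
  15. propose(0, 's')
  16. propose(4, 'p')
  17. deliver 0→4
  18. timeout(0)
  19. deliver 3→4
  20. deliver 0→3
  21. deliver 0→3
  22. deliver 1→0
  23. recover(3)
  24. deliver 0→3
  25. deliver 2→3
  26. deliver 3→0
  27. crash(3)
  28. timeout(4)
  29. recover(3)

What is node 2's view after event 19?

1. timeout(1):  <1:prim v1 ->
2. deliver 1→0:  <0:back v1 ->
3. deliver 1→2:  <2:back v1 ->
4. deliver 1→3:  <3:back v1 ->
5. deliver 1→4:  <4:back v1 ->
6. deliver 3→4:  nop
7. deliver 0→3:  nop
8. crash(3):  <3:✗back v1 ->
9. timeout(3):  nop
10. deliver 0→3:  nop
11. deliver 4→0:  nop
12. timeout(0):  <0:back v2 ->
13. timeout(0):  <0:back v3 ->
14. deliver 3→1:  nop
15. propose(0,'s'):  nop
16. propose(4,'p'):  nop
17. deliver 0→4:  <4:back v2 ->
18. timeout(0):  <0:back v4 ->
19. deliver 3→4:  nop

1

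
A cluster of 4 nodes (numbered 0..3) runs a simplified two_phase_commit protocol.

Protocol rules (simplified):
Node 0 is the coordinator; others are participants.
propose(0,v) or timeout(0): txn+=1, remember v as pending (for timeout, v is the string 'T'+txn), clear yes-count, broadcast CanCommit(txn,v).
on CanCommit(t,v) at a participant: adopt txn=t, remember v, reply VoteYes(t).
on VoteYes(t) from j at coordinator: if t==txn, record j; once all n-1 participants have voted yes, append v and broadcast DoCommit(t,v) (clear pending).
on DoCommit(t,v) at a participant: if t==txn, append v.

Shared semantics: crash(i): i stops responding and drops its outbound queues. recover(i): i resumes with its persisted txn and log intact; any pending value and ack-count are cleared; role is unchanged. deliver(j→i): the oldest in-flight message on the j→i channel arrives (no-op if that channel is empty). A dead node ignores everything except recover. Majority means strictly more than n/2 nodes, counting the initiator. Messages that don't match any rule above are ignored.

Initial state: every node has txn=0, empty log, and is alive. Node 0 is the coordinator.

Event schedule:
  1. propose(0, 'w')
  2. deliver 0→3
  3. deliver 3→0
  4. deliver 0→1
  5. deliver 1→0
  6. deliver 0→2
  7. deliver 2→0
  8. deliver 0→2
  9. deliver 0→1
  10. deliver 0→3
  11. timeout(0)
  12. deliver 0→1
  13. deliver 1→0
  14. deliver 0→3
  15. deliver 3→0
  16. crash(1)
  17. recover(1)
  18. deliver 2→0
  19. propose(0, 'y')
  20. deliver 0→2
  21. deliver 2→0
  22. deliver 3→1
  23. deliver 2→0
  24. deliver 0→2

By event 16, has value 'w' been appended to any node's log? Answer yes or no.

after 1 — propose(0,'w'): n0:coor/t1/[-]
after 2 — deliver 0→3: n3:part/t1/[-]
after 3 — deliver 3→0: ·
after 4 — deliver 0→1: n1:part/t1/[-]
after 5 — deliver 1→0: ·
after 6 — deliver 0→2: n2:part/t1/[-]
after 7 — deliver 2→0: n0:coor/t1/[w]
after 8 — deliver 0→2: n2:part/t1/[w]
after 9 — deliver 0→1: n1:part/t1/[w]
after 10 — deliver 0→3: n3:part/t1/[w]
after 11 — timeout(0): n0:coor/t2/[w]
after 12 — deliver 0→1: n1:part/t2/[w]
after 13 — deliver 1→0: ·
after 14 — deliver 0→3: n3:part/t2/[w]
after 15 — deliver 3→0: ·
after 16 — crash(1): n1:✗part/t2/[w]

yes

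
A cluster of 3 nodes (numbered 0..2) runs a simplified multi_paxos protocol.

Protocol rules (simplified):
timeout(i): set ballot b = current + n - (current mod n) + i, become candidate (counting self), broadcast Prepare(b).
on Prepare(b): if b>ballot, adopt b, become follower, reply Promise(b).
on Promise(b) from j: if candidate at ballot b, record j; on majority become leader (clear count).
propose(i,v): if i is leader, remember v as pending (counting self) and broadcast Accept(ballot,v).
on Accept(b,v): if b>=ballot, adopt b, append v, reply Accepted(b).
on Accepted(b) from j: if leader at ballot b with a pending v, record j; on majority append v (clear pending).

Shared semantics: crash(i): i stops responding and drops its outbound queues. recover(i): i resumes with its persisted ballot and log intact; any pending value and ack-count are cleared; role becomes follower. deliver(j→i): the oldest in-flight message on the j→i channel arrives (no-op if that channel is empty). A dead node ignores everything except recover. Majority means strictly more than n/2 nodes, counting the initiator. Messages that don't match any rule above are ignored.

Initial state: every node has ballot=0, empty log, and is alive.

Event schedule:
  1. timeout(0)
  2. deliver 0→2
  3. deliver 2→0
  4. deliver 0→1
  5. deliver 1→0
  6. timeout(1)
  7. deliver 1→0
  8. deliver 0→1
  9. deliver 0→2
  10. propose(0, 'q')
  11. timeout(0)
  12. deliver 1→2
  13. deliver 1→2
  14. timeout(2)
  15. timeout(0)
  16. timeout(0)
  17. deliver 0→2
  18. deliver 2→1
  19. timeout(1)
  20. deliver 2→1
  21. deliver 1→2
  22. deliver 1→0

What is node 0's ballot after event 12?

step 1 timeout(0): 0={cand,b=3,log=-}
step 2 deliver 0→2: 2={foll,b=3,log=-}
step 3 deliver 2→0: 0={lead,b=3,log=-}
step 4 deliver 0→1: 1={foll,b=3,log=-}
step 5 deliver 1→0: —
step 6 timeout(1): 1={cand,b=7,log=-}
step 7 deliver 1→0: 0={foll,b=7,log=-}
step 8 deliver 0→1: 1={lead,b=7,log=-}
step 9 deliver 0→2: —
step 10 propose(0,'q'): —
step 11 timeout(0): 0={cand,b=9,log=-}
step 12 deliver 1→2: 2={foll,b=7,log=-}

9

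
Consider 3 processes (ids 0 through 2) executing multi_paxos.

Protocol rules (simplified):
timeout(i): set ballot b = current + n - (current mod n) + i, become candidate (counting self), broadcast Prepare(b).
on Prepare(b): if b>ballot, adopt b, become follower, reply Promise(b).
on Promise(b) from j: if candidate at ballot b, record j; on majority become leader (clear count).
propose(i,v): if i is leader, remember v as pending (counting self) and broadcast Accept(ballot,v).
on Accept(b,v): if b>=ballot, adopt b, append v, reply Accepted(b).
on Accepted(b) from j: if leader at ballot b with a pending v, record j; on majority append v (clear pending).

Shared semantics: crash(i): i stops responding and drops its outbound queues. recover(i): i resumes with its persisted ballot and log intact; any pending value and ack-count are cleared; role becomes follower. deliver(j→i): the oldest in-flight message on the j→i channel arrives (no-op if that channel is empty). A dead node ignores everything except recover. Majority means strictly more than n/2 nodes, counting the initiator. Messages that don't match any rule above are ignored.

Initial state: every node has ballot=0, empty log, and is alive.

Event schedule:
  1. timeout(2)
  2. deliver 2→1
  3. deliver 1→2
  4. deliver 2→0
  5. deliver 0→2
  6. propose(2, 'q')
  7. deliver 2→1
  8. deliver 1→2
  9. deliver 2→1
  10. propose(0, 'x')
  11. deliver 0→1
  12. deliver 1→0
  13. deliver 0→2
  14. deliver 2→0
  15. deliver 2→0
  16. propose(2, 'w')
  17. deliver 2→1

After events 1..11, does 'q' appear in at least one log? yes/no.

yes

after 1 — timeout(2): n2:cand/b5/[-]
after 2 — deliver 2→1: n1:foll/b5/[-]
after 3 — deliver 1→2: n2:lead/b5/[-]
after 4 — deliver 2→0: n0:foll/b5/[-]
after 5 — deliver 0→2: ·
after 6 — propose(2,'q'): ·
after 7 — deliver 2→1: n1:foll/b5/[q]
after 8 — deliver 1→2: n2:lead/b5/[q]
after 9 — deliver 2→1: ·
after 10 — propose(0,'x'): ·
after 11 — deliver 0→1: ·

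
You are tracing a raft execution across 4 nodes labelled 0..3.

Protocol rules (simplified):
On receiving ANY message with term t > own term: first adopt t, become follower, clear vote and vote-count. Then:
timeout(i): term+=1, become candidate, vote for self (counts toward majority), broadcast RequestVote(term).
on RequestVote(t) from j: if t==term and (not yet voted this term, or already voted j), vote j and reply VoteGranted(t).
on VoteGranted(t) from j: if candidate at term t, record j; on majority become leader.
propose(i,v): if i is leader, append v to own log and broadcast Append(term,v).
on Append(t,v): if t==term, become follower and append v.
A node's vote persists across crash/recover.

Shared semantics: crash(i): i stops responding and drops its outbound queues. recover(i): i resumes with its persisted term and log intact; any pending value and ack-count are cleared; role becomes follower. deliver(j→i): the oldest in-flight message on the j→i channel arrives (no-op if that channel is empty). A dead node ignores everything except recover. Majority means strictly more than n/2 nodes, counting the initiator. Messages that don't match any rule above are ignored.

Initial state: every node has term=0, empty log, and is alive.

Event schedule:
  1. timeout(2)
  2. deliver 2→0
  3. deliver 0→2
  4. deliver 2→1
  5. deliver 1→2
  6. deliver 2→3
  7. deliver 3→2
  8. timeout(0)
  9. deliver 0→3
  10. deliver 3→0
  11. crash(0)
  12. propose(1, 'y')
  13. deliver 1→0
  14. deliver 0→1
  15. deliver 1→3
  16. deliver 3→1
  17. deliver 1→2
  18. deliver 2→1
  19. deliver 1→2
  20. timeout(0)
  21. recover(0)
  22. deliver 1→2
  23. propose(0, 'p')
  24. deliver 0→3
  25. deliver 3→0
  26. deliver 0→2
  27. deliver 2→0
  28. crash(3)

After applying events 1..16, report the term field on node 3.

2

1. timeout(2):  <2:cand t1 ->
2. deliver 2→0:  <0:foll t1 ->
3. deliver 0→2:  nop
4. deliver 2→1:  <1:foll t1 ->
5. deliver 1→2:  <2:lead t1 ->
6. deliver 2→3:  <3:foll t1 ->
7. deliver 3→2:  nop
8. timeout(0):  <0:cand t2 ->
9. deliver 0→3:  <3:foll t2 ->
10. deliver 3→0:  nop
11. crash(0):  <0:✗cand t2 ->
12. propose(1,'y'):  nop
13. deliver 1→0:  nop
14. deliver 0→1:  nop
15. deliver 1→3:  nop
16. deliver 3→1:  nop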